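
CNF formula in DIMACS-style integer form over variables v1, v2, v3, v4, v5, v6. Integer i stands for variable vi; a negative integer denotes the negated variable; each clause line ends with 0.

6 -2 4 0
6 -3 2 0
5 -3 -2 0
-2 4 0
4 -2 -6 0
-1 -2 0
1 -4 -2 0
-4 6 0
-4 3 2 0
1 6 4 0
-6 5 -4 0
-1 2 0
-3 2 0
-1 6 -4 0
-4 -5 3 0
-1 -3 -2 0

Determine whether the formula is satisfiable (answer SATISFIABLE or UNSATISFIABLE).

SATISFIABLE

Set v1 = False and propagate.
Try v2 = False.
  then v3 is forced to False.
  then v4 is forced to False.
  then v6 is forced to True.
v5 is now unconstrained; take v5 = False.
So v1 = False  v2 = False  v3 = False  v4 = False  v5 = False  v6 = True is a satisfying assignment.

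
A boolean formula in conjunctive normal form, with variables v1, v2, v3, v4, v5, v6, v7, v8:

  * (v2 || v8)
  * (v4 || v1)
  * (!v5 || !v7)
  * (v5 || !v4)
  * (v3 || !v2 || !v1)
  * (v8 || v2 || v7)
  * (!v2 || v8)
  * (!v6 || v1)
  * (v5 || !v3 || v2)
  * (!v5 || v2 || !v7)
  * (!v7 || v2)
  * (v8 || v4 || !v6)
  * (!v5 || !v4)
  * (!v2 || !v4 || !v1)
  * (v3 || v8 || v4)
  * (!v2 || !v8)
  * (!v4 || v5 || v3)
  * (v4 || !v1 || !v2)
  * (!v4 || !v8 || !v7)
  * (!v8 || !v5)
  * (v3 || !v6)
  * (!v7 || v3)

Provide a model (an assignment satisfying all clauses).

v1 = T  v2 = F  v3 = F  v4 = F  v5 = F  v6 = F  v7 = F  v8 = T

v6 occurs only negated in the remaining clauses — set v6 = False.
Branch on v1: take v1 = True.
The remaining clauses are satisfied by v2 = False, v3 = False, v4 = False, v5 = False, v7 = False, v8 = True.
Every clause has at least one true literal under this assignment.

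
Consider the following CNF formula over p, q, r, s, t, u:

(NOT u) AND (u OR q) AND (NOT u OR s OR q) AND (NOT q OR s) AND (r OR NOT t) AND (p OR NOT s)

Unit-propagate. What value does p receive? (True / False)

True

Unit clause (NOT u) sets u = False.
From (q OR u) and u = False: q = True.
(NOT q OR s) with q = True leaves only s, so s = True.
From (NOT s OR p) and s = True: p = True.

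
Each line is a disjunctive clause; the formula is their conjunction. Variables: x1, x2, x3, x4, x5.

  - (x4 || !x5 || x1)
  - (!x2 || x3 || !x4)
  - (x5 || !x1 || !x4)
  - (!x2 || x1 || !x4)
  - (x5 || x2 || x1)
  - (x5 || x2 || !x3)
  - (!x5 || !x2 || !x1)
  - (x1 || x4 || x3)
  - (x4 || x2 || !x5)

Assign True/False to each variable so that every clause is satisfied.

Set x1 = True and propagate.
Set x2 = True and propagate.
  then x5 is forced to False.
  then x4 is forced to False.
x3 is now unconstrained; take x3 = True.
Check each clause:
  1. (!x5 || x4 || x1) — x1 is true.
  2. (x3 || !x2 || !x4) — x3 is true.
  3. (x5 || !x1 || !x4) — !x4 is true.
  4. (!x4 || x1 || !x2) — x1 is true.
  5. (x1 || x2 || x5) — x1 is true.
  6. (x2 || x5 || !x3) — x2 is true.
  7. (!x1 || !x2 || !x5) — !x5 is true.
  8. (x3 || x4 || x1) — x1 is true.
  9. (x4 || !x5 || x2) — x2 is true.

x1 = True  x2 = True  x3 = True  x4 = False  x5 = False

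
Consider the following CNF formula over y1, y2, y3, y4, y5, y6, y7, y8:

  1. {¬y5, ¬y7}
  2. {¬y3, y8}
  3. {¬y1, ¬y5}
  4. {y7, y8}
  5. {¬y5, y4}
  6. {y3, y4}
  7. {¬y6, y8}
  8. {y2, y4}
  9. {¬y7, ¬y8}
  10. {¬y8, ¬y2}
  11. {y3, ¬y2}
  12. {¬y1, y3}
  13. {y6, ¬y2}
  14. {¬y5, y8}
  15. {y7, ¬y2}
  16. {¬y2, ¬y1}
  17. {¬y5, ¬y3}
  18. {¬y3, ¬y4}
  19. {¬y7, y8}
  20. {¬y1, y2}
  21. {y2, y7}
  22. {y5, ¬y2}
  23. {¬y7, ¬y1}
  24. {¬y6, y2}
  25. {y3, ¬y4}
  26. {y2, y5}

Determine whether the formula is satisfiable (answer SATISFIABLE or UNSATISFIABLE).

y2 = True:
  propagation gives y8=False, y3=False; an empty clause results — contradiction.
y2 = False:
  propagation gives y4=True, y3=False; an empty clause results — contradiction.
Every branch closes, so no satisfying assignment exists.

UNSATISFIABLE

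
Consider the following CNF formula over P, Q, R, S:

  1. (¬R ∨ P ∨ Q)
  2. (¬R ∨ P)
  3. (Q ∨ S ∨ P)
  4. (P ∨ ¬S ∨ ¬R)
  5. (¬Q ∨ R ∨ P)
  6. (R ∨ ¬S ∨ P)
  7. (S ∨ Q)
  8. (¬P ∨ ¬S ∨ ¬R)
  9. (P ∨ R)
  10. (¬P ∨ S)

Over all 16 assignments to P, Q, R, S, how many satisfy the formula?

2

The models are:
  P=1 Q=0 R=0 S=1
  P=1 Q=1 R=0 S=1
That's 2 in total.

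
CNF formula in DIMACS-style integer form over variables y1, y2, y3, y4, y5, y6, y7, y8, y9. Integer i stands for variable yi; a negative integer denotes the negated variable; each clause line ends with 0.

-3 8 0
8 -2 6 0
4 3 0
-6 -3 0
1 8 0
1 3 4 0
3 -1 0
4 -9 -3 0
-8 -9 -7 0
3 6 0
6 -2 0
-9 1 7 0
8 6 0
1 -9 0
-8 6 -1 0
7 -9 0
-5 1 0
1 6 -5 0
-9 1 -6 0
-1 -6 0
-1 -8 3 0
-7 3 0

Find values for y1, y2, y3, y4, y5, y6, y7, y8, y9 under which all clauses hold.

y1=F, y2=F, y3=T, y4=T, y5=F, y6=F, y7=F, y8=T, y9=F

y2 occurs only negated in the remaining clauses — set y2 = False.
Pure literal: y4 appears only positively; assign y4 = True.
Branch on y1: take y1 = False.
  then y8 is forced to True.
  then y9 is forced to False.
  then y5 is forced to False.
For the remaining variables, y3 = True, y6 = False, y7 = False works.
Every clause has at least one true literal under this assignment.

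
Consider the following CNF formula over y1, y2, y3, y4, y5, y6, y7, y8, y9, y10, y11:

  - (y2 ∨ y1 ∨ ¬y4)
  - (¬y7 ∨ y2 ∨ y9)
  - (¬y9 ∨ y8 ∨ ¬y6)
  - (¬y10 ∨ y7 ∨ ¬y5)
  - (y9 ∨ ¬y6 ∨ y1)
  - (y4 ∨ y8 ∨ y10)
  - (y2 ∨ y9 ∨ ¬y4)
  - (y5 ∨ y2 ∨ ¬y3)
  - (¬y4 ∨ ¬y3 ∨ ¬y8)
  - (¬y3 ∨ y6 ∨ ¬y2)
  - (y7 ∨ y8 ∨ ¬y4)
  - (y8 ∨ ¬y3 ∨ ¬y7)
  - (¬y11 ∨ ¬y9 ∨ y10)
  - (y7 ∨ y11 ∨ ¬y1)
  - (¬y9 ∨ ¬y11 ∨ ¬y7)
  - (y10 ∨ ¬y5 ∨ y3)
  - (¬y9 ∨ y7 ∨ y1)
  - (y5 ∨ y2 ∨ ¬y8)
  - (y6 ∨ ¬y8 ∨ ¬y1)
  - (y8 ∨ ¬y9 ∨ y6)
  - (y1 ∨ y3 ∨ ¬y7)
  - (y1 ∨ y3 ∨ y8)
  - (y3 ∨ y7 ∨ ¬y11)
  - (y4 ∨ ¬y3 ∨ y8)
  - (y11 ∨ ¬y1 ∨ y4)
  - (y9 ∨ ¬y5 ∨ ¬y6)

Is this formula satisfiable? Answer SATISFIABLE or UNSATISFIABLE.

SATISFIABLE

Try y1 = True.
The remaining clauses are satisfied by y2 = True, y3 = False, y4 = True, y5 = False, y6 = True, y7 = True, y8 = False, y9 = False, y10 = False, y11 = False.
So y1=1, y2=1, y3=0, y4=1, y5=0, y6=1, y7=1, y8=0, y9=0, y10=0, y11=0 is a satisfying assignment.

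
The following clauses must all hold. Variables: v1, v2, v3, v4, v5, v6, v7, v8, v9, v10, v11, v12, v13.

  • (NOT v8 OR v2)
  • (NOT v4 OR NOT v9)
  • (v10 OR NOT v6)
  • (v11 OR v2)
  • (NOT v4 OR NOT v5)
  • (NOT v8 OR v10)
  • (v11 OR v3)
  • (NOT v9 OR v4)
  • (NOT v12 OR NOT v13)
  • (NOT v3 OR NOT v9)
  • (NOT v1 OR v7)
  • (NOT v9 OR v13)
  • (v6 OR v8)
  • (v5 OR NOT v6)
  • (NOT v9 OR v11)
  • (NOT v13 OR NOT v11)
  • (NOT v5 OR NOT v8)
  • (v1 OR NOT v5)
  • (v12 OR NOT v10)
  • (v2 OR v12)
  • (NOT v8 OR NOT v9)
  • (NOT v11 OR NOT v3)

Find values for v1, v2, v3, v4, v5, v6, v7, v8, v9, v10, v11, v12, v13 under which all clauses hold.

v1=F, v2=T, v3=T, v4=T, v5=F, v6=F, v7=F, v8=T, v9=F, v10=T, v11=F, v12=T, v13=F

Pure literal: v2 appears only positively; assign v2 = True.
v9 occurs only negated in the remaining clauses — set v9 = False.
Try v1 = False.
  then v5 is forced to False.
  then v6 is forced to False.
  then v8 is forced to True.
  then v10 is forced to True.
  then v12 is forced to True.
  then v13 is forced to False.
Set v3 = True and propagate.
  then v11 is forced to False.
v4, v7 are now unconstrained; take v4 = True, v7 = False.
Every clause has at least one true literal under this assignment.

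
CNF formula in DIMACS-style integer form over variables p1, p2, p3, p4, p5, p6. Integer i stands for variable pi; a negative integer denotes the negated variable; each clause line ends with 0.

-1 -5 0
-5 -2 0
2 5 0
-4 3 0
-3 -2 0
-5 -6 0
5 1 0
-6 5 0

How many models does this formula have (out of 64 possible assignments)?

The models are:
  p1=F p2=F p3=F p4=F p5=T p6=F
  p1=F p2=F p3=T p4=F p5=T p6=F
  p1=F p2=F p3=T p4=T p5=T p6=F
  p1=T p2=T p3=F p4=F p5=F p6=F
That's 4 in total.

4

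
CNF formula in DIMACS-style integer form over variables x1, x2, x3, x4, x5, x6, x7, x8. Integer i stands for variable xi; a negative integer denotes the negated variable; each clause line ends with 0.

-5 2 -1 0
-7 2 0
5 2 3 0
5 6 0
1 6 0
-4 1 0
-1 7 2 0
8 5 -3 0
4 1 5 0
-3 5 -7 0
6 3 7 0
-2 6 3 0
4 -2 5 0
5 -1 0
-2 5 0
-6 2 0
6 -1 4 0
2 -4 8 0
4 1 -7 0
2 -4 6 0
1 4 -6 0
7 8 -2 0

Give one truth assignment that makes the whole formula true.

x1=True, x2=True, x3=False, x4=False, x5=True, x6=True, x7=True, x8=False

Check each clause:
  1. (x2 || !x1 || !x5) — x2 is true.
  2. (x2 || !x7) — x2 is true.
  3. (x2 || x5 || x3) — x2 is true.
  4. (x6 || x5) — x5 is true.
  5. (x6 || x1) — x1 is true.
  6. (!x4 || x1) — x1 is true.
  7. (x2 || !x1 || x7) — x2 is true.
  8. (x8 || x5 || !x3) — !x3 is true.
  9. (x5 || x1 || x4) — x1 is true.
  10. (!x7 || x5 || !x3) — !x3 is true.
  11. (x3 || x7 || x6) — x6 is true.
  12. (!x2 || x3 || x6) — x6 is true.
  13. (x4 || !x2 || x5) — x5 is true.
  14. (x5 || !x1) — x5 is true.
  15. (x5 || !x2) — x5 is true.
  16. (x2 || !x6) — x2 is true.
  17. (!x1 || x4 || x6) — x6 is true.
  18. (x8 || x2 || !x4) — x2 is true.
  19. (x1 || !x7 || x4) — x1 is true.
  20. (x2 || x6 || !x4) — x2 is true.
  21. (x1 || !x6 || x4) — x1 is true.
  22. (!x2 || x7 || x8) — x7 is true.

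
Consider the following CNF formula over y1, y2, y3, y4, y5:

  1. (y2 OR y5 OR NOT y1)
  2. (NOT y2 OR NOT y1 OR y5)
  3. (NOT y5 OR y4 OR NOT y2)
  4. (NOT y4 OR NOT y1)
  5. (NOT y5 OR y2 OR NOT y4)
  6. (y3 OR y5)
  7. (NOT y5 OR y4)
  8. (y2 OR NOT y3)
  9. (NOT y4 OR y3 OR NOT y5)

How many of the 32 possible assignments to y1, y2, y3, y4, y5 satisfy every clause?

The models are:
  y1=0 y2=1 y3=1 y4=0 y5=0
  y1=0 y2=1 y3=1 y4=1 y5=0
  y1=0 y2=1 y3=1 y4=1 y5=1
Count: 3.

3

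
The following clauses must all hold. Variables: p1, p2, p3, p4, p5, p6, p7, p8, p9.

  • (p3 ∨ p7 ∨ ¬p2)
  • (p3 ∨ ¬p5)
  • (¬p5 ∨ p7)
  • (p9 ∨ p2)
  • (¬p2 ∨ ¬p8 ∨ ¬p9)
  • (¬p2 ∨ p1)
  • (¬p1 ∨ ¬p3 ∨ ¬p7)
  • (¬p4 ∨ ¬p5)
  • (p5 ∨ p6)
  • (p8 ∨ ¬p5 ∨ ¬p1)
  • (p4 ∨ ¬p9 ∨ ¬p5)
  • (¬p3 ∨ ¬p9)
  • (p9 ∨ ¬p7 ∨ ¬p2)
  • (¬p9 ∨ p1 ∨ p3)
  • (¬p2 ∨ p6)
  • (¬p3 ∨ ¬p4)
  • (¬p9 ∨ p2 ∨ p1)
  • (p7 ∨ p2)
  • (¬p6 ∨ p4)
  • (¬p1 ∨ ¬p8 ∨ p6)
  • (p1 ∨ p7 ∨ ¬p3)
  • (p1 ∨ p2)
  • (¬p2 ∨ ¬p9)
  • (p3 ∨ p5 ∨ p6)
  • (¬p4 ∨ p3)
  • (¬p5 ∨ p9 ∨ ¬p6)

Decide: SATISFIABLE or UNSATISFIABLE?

p2 = True:
  propagation gives p1=True, p6=True, p4=True, p5=False; an empty clause results — contradiction.
p2 = False:
  propagation gives p9=True, p3=False, p5=False, p6=True; an empty clause results — contradiction.
Every branch closes, so no satisfying assignment exists.

UNSATISFIABLE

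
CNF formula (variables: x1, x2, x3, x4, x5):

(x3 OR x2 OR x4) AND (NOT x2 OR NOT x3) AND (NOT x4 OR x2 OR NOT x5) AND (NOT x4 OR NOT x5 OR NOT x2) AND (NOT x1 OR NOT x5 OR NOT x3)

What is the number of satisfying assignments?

Case analysis on x2 and x3:
  x2=T, x3=T: a clause becomes empty — 0.
  x2=T, x3=F: x1 free; 3 ways for (x4,x5) × 2^1 = 6.
  x2=F, x3=T: 5 of the 8 assignments to (x1,x4,x5) work.
  x2=F, x3=F: remaining (x1,x4,x5) ∈ {(F,T,F); (T,T,F)} — 2.
Total: 0 + 6 + 5 + 2 = 13.

13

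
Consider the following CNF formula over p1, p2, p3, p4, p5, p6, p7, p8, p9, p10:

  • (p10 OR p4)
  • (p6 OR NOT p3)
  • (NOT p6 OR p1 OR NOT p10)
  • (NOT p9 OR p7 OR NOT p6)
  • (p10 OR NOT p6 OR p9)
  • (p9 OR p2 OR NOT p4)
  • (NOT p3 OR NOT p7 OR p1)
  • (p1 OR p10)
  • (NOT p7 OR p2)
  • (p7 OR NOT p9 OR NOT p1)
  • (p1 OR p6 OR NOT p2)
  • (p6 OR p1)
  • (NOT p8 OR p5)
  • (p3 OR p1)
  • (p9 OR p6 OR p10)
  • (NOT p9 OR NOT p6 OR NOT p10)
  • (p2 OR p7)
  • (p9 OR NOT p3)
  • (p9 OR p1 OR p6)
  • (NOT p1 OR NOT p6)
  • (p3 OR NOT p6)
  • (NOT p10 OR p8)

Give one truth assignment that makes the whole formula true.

p1 = T, p2 = T, p3 = F, p4 = T, p5 = F, p6 = F, p7 = T, p8 = F, p9 = T, p10 = F

Set p1 = True and propagate.
  then p6 is forced to False.
  then p3 is forced to False.
Try p2 = True.
Branch on p4: take p4 = True.
For the remaining variables, p5 = False, p7 = True, p8 = False, p9 = True, p10 = False works.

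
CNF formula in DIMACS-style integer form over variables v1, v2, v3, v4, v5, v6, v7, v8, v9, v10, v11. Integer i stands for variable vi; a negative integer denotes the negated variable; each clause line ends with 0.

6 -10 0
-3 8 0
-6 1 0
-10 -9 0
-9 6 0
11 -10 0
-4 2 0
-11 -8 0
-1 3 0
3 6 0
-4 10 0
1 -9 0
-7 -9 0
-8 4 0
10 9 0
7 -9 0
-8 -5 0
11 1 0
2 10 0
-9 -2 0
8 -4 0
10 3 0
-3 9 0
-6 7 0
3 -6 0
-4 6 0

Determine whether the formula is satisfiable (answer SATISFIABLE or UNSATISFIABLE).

v9 = True:
  propagation gives v10=False, v6=True, v1=True, v3=True; an empty clause results — contradiction.
v9 = False:
  propagation gives v10=True, v6=True, v1=True, v11=True; an empty clause results — contradiction.
Every branch closes, so no satisfying assignment exists.

UNSATISFIABLE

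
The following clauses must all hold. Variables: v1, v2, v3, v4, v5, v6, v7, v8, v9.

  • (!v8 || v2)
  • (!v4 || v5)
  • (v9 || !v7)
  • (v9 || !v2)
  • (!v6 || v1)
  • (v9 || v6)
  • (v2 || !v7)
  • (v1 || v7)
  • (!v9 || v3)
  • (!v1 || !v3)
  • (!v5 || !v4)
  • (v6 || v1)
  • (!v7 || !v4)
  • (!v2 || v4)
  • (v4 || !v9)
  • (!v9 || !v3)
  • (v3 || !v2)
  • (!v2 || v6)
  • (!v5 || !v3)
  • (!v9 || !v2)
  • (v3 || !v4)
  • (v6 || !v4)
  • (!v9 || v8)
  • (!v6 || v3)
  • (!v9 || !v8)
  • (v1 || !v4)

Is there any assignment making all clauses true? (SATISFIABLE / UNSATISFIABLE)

UNSATISFIABLE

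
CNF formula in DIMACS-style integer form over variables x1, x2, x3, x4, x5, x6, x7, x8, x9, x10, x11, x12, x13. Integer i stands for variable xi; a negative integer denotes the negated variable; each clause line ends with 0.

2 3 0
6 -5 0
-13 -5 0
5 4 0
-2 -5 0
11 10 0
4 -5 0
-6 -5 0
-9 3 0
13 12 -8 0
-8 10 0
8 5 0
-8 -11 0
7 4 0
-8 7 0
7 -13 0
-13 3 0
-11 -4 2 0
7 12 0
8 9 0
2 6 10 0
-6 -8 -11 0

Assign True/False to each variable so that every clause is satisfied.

x1=T, x2=F, x3=T, x4=T, x5=F, x6=T, x7=T, x8=T, x9=T, x10=T, x11=F, x12=T, x13=F

Check each clause:
  1. (x3 | x2) — x3 is true.
  2. (~x5 | x6) — ~x5 is true.
  3. (~x5 | ~x13) — ~x5 is true.
  4. (x5 | x4) — x4 is true.
  5. (~x2 | ~x5) — ~x5 is true.
  6. (x11 | x10) — x10 is true.
  7. (x4 | ~x5) — ~x5 is true.
  8. (~x5 | ~x6) — ~x5 is true.
  9. (~x9 | x3) — x3 is true.
  10. (x13 | ~x8 | x12) — x12 is true.
  11. (x10 | ~x8) — x10 is true.
  12. (x8 | x5) — x8 is true.
  13. (~x8 | ~x11) — ~x11 is true.
  14. (x4 | x7) — x4 is true.
  15. (x7 | ~x8) — x7 is true.
  16. (~x13 | x7) — ~x13 is true.
  17. (~x13 | x3) — x3 is true.
  18. (~x4 | x2 | ~x11) — ~x11 is true.
  19. (x7 | x12) — x12 is true.
  20. (x9 | x8) — x8 is true.
  21. (x6 | x2 | x10) — x10 is true.
  22. (~x11 | ~x8 | ~x6) — ~x11 is true.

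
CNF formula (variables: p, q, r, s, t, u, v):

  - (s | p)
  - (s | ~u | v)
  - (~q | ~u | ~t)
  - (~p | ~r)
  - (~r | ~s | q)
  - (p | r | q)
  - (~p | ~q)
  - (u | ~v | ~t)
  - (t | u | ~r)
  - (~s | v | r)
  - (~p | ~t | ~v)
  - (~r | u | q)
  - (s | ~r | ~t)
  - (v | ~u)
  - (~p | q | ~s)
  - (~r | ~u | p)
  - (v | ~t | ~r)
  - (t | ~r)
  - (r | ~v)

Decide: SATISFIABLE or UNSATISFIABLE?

SATISFIABLE

Set p = True and propagate.
  then r is forced to False.
  then q is forced to False.
  then s is forced to False.
  then v is forced to False.
  then u is forced to False.
t is now unconstrained; take t = False.
So p=True  q=False  r=False  s=False  t=False  u=False  v=False is a satisfying assignment.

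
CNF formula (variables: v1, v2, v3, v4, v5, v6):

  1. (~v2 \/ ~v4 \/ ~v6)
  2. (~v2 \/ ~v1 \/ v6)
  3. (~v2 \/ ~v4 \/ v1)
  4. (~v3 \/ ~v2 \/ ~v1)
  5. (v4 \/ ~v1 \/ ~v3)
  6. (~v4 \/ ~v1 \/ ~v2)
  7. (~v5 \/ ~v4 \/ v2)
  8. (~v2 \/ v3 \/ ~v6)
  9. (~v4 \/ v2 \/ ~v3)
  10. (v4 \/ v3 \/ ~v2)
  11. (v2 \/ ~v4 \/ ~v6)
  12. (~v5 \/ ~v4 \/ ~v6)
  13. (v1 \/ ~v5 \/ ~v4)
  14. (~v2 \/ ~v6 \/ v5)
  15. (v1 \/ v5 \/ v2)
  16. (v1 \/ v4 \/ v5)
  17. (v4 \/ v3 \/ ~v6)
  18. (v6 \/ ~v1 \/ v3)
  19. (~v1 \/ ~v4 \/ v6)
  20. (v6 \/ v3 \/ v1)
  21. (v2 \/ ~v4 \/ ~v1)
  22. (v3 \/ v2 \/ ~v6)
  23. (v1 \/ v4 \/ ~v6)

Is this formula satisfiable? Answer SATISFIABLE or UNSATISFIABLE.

SATISFIABLE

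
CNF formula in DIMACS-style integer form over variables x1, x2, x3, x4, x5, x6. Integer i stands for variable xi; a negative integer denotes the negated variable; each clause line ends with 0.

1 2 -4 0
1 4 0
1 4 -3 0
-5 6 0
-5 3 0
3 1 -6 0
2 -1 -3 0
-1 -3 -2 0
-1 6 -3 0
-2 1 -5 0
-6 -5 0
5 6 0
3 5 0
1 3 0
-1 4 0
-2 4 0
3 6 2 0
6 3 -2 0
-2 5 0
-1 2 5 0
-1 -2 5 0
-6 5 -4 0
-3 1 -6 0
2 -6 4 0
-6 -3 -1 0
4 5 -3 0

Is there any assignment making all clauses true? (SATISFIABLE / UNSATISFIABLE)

x1 = True:
  x5 = True:
    propagation gives x6=True; an empty clause results — contradiction.
  x5 = False:
    propagation gives x6=True; an empty clause results — contradiction.
x1 = False:
  propagation gives x4=True, x2=True, x5=False; an empty clause results — contradiction.
Every branch closes, so no satisfying assignment exists.

UNSATISFIABLE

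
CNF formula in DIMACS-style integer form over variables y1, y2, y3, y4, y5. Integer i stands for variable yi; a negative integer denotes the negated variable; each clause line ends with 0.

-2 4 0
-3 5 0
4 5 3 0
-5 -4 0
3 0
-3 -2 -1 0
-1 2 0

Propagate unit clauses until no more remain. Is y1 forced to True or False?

False

(y3) stands alone — y3 = True.
(NOT y3 OR y5): since y3 = True, the clause reduces to (y5). y5 = True.
(NOT y4 OR NOT y5) with y5 = True leaves only NOT y4, so y4 = False.
(NOT y2 OR y4) with y4 = False leaves only NOT y2, so y2 = False.
From (NOT y1 OR y2) and y2 = False: y1 = False.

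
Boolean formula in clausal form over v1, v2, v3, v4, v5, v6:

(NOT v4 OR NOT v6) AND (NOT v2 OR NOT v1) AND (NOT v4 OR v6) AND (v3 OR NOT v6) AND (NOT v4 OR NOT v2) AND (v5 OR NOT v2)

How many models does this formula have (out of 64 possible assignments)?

15

Case analysis on v2 and v4:
  v2=T, v4=T: a clause becomes empty — 0.
  v2=T, v4=F: remaining (v1,v3,v5,v6) ∈ {(F,F,T,F); (F,T,T,F); (F,T,T,T)} — 3.
  v2=F, v4=T: a clause becomes empty — 0.
  v2=F, v4=F: v1, v5 free; 3 ways for (v3,v6) × 2^2 = 12.
Total: 0 + 3 + 0 + 12 = 15.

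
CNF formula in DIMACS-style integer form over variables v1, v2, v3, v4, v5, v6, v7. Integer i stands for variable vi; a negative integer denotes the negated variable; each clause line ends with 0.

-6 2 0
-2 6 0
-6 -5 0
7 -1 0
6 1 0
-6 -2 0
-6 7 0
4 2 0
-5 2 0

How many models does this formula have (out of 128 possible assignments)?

Satisfying assignments:
  v1=T v2=F v3=F v4=T v5=F v6=F v7=T
  v1=T v2=F v3=T v4=T v5=F v6=F v7=T
Count: 2.

2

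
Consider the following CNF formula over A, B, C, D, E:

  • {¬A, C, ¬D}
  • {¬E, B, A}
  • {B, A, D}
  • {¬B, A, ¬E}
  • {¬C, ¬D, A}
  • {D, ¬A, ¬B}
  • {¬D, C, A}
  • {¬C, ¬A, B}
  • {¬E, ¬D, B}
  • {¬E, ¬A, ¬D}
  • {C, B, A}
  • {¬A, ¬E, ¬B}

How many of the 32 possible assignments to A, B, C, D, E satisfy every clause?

Satisfying assignments:
  A=0 B=1 C=0 D=0 E=0
  A=0 B=1 C=1 D=0 E=0
  A=1 B=0 C=0 D=0 E=0
  A=1 B=0 C=0 D=0 E=1
  A=1 B=1 C=1 D=1 E=0
That's 5 in total.

5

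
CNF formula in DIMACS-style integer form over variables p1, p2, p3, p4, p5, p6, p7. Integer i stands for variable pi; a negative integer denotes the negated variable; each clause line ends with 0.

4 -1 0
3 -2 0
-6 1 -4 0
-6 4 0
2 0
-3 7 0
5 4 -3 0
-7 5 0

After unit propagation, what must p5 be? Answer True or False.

True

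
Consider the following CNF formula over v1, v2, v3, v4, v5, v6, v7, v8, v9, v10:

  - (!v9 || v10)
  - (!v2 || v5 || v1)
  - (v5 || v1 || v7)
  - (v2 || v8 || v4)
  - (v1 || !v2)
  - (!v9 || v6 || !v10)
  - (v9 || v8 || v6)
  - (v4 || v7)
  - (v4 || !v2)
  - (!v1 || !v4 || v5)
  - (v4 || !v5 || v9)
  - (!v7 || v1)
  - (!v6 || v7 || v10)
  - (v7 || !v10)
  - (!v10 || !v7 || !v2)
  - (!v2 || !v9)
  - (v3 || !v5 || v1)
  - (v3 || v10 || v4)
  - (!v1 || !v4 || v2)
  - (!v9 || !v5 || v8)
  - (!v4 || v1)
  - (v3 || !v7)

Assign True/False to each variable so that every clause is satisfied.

v1=1, v2=0, v3=1, v4=0, v5=0, v6=1, v7=1, v8=1, v9=1, v10=1

Check each clause:
  1. (v10 || !v9) — v10 is true.
  2. (v5 || v1 || !v2) — v1 is true.
  3. (v5 || v1 || v7) — v1 is true.
  4. (v4 || v8 || v2) — v8 is true.
  5. (!v2 || v1) — v1 is true.
  6. (!v9 || v6 || !v10) — v6 is true.
  7. (v6 || v9 || v8) — v8 is true.
  8. (v4 || v7) — v7 is true.
  9. (v4 || !v2) — !v2 is true.
  10. (v5 || !v4 || !v1) — !v4 is true.
  11. (!v5 || v9 || v4) — v9 is true.
  12. (v1 || !v7) — v1 is true.
  13. (v10 || !v6 || v7) — v10 is true.
  14. (!v10 || v7) — v7 is true.
  15. (!v10 || !v2 || !v7) — !v2 is true.
  16. (!v9 || !v2) — !v2 is true.
  17. (!v5 || v3 || v1) — v1 is true.
  18. (v10 || v4 || v3) — v10 is true.
  19. (!v4 || !v1 || v2) — !v4 is true.
  20. (!v5 || !v9 || v8) — v8 is true.
  21. (v1 || !v4) — v1 is true.
  22. (v3 || !v7) — v3 is true.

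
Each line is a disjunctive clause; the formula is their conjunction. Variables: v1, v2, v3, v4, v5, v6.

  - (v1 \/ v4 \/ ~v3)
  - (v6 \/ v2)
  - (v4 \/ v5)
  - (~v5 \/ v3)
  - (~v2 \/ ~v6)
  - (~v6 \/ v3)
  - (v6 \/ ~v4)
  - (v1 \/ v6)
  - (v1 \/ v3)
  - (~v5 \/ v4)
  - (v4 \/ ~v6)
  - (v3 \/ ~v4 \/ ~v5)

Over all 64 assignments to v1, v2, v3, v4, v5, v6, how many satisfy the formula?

4

The models are:
  v1=F v2=F v3=T v4=T v5=F v6=T
  v1=F v2=F v3=T v4=T v5=T v6=T
  v1=T v2=F v3=T v4=T v5=F v6=T
  v1=T v2=F v3=T v4=T v5=T v6=T
Count: 4.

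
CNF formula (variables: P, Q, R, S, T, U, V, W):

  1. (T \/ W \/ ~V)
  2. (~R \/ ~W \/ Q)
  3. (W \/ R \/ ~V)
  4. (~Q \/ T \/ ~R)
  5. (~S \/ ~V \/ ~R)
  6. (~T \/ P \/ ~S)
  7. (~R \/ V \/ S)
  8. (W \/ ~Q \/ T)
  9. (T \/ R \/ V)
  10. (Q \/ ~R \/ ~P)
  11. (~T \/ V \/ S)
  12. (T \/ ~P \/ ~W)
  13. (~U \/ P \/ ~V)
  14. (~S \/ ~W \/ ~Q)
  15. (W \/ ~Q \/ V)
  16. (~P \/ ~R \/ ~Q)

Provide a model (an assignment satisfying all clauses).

P=True, Q=False, R=False, S=True, T=True, U=False, V=False, W=True

U occurs only negated in the remaining clauses — set U = False.
Try P = True.
Try Q = False.
  then R is forced to False.
Set S = True and propagate.
The remaining clauses are satisfied by T = True, V = False, W = True.
Every clause has at least one true literal under this assignment.
Check each clause:
  1. (W \/ T \/ ~V) — W is true.
  2. (~R \/ Q \/ ~W) — ~R is true.
  3. (W \/ ~V \/ R) — W is true.
  4. (~R \/ T \/ ~Q) — ~R is true.
  5. (~R \/ ~S \/ ~V) — ~V is true.
  6. (~T \/ P \/ ~S) — P is true.
  7. (~R \/ V \/ S) — S is true.
  8. (W \/ ~Q \/ T) — W is true.
  9. (R \/ T \/ V) — T is true.
  10. (~R \/ ~P \/ Q) — ~R is true.
  11. (V \/ S \/ ~T) — S is true.
  12. (~P \/ ~W \/ T) — T is true.
  13. (P \/ ~U \/ ~V) — P is true.
  14. (~W \/ ~S \/ ~Q) — ~Q is true.
  15. (~Q \/ V \/ W) — W is true.
  16. (~Q \/ ~R \/ ~P) — ~R is true.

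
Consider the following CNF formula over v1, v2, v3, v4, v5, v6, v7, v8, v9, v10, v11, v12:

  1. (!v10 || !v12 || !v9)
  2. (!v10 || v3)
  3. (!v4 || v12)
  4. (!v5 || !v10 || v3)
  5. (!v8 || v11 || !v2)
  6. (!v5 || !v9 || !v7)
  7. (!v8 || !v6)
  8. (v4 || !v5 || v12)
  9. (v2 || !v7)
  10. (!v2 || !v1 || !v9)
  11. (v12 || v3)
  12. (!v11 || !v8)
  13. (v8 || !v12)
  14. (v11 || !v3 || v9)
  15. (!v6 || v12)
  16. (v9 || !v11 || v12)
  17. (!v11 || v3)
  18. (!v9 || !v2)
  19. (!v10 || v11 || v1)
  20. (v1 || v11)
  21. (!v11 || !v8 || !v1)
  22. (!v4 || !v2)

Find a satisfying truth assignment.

v1=True  v2=False  v3=True  v4=True  v5=False  v6=False  v7=False  v8=True  v9=True  v10=False  v11=False  v12=True

Pure literal: v5 appears only negated; assign v5 = False.
v6 occurs only negated in the remaining clauses — set v6 = False.
Branch on v1: take v1 = True.
Branch on v2: take v2 = False.
  then v7 is forced to False.
For the remaining variables, v3 = True, v4 = True, v8 = True, v9 = True, v10 = False, v11 = False, v12 = True works.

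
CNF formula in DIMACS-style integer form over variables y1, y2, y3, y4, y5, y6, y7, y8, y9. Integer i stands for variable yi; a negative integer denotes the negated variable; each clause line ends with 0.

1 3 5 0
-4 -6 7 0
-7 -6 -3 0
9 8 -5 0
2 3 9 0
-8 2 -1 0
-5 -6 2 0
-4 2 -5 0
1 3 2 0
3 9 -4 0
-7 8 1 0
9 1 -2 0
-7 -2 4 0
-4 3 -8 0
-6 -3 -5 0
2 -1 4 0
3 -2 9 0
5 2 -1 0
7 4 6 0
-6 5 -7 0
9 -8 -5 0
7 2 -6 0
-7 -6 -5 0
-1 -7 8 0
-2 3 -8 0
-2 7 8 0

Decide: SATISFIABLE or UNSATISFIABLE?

SATISFIABLE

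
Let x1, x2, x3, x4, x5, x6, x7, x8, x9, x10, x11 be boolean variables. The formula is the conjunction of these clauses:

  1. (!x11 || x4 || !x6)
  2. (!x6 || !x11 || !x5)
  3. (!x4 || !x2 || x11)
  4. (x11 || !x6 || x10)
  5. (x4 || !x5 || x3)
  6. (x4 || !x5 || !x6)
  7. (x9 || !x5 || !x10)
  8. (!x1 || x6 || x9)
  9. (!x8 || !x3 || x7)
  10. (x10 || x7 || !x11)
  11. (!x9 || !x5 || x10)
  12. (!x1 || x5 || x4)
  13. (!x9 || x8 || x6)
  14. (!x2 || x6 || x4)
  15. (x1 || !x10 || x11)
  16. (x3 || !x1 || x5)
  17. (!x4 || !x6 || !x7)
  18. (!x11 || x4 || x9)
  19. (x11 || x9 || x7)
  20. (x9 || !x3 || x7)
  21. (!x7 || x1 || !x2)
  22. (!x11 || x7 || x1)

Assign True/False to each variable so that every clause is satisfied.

x1 = F  x2 = F  x3 = F  x4 = F  x5 = F  x6 = F  x7 = T  x8 = T  x9 = T  x10 = T  x11 = T

x2 occurs only negated in the remaining clauses — set x2 = False.
Branch on x1: take x1 = False.
Try x3 = False.
The remaining clauses are satisfied by x4 = False, x5 = False, x6 = False, x7 = True, x8 = True, x9 = True, x10 = True, x11 = True.
Every clause has at least one true literal under this assignment.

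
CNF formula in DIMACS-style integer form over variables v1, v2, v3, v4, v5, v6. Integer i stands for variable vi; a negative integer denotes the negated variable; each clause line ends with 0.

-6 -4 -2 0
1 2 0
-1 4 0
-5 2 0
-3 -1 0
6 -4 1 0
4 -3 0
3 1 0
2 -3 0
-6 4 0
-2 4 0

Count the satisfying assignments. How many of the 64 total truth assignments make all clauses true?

4

Satisfying assignments:
  v1=T v2=F v3=F v4=T v5=F v6=F
  v1=T v2=F v3=F v4=T v5=F v6=T
  v1=T v2=T v3=F v4=T v5=F v6=F
  v1=T v2=T v3=F v4=T v5=T v6=F
Count: 4.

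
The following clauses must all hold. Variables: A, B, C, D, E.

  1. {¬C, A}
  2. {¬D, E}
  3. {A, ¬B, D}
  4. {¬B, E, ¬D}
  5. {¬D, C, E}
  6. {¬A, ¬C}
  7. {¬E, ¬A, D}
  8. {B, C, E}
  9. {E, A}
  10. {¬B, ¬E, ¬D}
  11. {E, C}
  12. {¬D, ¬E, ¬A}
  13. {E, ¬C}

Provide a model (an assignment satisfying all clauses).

A=F, B=F, C=F, D=F, E=T

Set A = False and propagate.
  then C is forced to False.
  then E is forced to True.
Set B = False and propagate.
D is now unconstrained; take D = False.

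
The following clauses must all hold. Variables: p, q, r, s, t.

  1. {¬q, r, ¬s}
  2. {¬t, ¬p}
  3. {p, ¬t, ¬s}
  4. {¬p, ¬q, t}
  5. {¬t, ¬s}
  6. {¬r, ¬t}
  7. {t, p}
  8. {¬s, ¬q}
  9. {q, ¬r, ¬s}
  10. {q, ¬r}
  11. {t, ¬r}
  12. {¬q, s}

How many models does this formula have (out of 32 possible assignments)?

3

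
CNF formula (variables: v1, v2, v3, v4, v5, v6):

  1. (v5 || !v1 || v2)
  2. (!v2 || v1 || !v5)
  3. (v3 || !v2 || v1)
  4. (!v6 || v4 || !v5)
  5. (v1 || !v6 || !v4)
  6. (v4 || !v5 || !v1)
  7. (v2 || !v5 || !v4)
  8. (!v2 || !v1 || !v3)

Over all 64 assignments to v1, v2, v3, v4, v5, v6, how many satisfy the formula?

17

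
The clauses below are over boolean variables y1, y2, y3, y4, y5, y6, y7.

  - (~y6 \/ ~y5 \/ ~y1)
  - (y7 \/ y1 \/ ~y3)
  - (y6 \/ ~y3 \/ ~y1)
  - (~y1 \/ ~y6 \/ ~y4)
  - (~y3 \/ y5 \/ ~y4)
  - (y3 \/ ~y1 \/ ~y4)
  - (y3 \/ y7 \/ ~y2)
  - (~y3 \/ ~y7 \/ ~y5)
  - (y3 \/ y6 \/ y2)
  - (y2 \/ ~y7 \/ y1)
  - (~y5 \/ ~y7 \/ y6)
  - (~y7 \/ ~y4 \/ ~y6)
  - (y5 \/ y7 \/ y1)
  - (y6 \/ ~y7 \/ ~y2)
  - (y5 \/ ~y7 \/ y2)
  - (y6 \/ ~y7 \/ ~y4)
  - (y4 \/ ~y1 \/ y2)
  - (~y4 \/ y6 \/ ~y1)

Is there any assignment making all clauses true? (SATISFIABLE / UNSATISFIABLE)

Branch on y1: take y1 = False.
Branch on y2: take y2 = False.
  then y7 is forced to False.
  then y3 is forced to False.
  then y6 is forced to True.
  then y5 is forced to True.
y4 is now unconstrained; take y4 = False.
Every clause has at least one true literal under this assignment.
So y1=False, y2=False, y3=False, y4=False, y5=True, y6=True, y7=False is a satisfying assignment.

SATISFIABLE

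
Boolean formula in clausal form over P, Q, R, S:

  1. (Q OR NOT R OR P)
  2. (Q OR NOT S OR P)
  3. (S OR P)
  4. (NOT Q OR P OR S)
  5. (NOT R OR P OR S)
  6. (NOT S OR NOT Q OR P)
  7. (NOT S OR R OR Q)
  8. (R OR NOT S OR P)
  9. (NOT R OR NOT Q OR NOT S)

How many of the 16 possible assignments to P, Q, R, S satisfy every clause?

The models are:
  P=1 Q=0 R=0 S=0
  P=1 Q=0 R=1 S=0
  P=1 Q=0 R=1 S=1
  P=1 Q=1 R=0 S=0
  P=1 Q=1 R=0 S=1
  P=1 Q=1 R=1 S=0
Count: 6.

6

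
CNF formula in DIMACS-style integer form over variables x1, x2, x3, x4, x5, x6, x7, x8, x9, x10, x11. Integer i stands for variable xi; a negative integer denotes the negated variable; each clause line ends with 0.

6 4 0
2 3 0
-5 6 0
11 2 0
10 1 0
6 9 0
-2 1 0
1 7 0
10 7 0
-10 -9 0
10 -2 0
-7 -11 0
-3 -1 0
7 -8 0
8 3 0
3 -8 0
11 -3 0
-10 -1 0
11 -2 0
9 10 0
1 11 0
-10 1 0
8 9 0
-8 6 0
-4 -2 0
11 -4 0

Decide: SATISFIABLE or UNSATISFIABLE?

UNSATISFIABLE

x1 = True:
  propagation gives x3=False, x2=True, x10=True; an empty clause results — contradiction.
x1 = False:
  propagation gives x10=True; an empty clause results — contradiction.
Every branch closes, so no satisfying assignment exists.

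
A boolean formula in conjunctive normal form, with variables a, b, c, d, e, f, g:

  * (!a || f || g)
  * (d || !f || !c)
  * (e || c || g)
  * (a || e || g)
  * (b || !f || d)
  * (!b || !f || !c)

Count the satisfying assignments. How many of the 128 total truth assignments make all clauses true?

Case analysis on f and c:
  f=T, c=T: 7 of the 32 assignments to (a,b,d,e,g) work.
  f=T, c=F: a free; 9 ways for (b,d,e,g) × 2^1 = 18.
  f=F, c=T: b, d free; 5 ways for (a,e,g) × 2^2 = 20.
  f=F, c=F: b, d free; 5 ways for (a,e,g) × 2^2 = 20.
Total: 7 + 18 + 20 + 20 = 65.

65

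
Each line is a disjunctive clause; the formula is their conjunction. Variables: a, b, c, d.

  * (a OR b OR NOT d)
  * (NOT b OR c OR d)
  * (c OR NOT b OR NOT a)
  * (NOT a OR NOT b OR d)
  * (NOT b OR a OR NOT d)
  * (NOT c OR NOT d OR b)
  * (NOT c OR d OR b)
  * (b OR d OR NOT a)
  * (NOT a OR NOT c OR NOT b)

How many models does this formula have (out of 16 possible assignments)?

Satisfying assignments:
  a=0 b=0 c=0 d=0
  a=0 b=1 c=1 d=0
  a=1 b=0 c=0 d=1
Count: 3.

3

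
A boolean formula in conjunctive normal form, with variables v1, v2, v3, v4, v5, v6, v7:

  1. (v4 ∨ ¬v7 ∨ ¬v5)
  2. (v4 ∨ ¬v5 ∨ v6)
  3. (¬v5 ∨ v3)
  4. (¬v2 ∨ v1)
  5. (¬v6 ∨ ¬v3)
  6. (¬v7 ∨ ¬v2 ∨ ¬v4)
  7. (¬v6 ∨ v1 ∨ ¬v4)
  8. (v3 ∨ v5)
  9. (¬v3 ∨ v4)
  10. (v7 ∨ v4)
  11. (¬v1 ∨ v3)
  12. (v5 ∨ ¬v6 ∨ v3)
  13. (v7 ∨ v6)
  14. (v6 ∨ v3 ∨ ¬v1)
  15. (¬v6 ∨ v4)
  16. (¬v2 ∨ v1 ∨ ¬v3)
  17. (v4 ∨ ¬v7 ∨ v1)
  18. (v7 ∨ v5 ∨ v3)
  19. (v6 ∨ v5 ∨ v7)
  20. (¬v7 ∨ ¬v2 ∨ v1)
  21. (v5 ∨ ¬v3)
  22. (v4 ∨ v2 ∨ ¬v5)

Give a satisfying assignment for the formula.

v1 = T, v2 = F, v3 = T, v4 = T, v5 = T, v6 = F, v7 = T

Try v1 = True.
  then v3 is forced to True.
  then v6 is forced to False.
  then v4 is forced to True.
  then v7 is forced to True.
  then v2 is forced to False.
  then v5 is forced to True.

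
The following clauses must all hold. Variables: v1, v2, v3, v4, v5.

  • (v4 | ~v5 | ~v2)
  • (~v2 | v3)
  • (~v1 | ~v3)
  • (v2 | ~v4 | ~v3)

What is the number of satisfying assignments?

13

Case analysis on v2 and v3:
  v2=T, v3=T: remaining (v1,v4,v5) ∈ {(F,F,F); (F,T,F); (F,T,T)} — 3.
  v2=T, v3=F: a clause becomes empty — 0.
  v2=F, v3=T: remaining (v1,v4,v5) ∈ {(F,F,F); (F,F,T)} — 2.
  v2=F, v3=F: v1, v4, v5 free → 2^3 = 8.
Total: 3 + 0 + 2 + 8 = 13.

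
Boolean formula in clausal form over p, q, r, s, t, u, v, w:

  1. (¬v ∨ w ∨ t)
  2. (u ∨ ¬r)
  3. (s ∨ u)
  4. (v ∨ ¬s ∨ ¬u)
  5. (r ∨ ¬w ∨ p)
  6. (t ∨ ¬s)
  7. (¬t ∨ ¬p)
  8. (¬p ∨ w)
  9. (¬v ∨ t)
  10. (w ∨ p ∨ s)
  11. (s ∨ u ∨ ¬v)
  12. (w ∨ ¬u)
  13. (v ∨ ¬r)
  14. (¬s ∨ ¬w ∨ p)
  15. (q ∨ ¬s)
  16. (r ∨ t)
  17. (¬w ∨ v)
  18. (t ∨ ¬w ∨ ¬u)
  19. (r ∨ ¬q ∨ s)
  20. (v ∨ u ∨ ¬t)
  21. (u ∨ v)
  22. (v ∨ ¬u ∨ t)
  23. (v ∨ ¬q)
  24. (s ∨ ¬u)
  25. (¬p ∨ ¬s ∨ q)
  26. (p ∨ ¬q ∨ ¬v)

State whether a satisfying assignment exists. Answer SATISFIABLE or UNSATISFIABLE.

v = True:
  propagation gives t=True, p=False, q=False, s=False; an empty clause results — contradiction.
v = False:
  propagation gives r=False, t=True, p=False, w=False; an empty clause results — contradiction.
Every branch closes, so no satisfying assignment exists.

UNSATISFIABLE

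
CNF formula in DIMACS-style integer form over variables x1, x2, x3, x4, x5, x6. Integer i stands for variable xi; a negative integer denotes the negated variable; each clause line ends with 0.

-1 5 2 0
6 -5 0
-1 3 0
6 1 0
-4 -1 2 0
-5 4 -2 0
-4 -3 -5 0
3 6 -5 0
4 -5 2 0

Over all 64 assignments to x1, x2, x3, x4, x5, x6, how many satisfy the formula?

14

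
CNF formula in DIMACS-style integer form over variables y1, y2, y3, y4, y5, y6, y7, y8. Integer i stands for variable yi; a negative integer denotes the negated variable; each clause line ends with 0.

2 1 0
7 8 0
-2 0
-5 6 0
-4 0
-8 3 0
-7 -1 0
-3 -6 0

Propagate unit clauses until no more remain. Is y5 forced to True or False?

(~y2) is a unit clause: y2 = False.
From (y1 | y2) and y2 = False: y1 = True.
(~y4) is a unit clause: y4 = False.
In (~y7 | ~y1), ~y1 is now false; ~y7 must hold, so y7 = False.
From (y7 | y8) and y7 = False: y8 = True.
(y3 | ~y8): since y8 = True, the clause reduces to (y3). y3 = True.
In (~y6 | ~y3), ~y3 is now false; ~y6 must hold, so y6 = False.
(~y5 | y6) with y6 = False leaves only ~y5, so y5 = False.

False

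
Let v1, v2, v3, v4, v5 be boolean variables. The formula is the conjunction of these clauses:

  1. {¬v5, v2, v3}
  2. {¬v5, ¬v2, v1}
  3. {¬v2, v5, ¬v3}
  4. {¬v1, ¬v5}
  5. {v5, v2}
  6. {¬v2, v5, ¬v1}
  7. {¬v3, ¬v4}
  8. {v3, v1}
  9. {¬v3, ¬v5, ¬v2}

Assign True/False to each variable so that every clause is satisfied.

v1=F, v2=F, v3=T, v4=F, v5=T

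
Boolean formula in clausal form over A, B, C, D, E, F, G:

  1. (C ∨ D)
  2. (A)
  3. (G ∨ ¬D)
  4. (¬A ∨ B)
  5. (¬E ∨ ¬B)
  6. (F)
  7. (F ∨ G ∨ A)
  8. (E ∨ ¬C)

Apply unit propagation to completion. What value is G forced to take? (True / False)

True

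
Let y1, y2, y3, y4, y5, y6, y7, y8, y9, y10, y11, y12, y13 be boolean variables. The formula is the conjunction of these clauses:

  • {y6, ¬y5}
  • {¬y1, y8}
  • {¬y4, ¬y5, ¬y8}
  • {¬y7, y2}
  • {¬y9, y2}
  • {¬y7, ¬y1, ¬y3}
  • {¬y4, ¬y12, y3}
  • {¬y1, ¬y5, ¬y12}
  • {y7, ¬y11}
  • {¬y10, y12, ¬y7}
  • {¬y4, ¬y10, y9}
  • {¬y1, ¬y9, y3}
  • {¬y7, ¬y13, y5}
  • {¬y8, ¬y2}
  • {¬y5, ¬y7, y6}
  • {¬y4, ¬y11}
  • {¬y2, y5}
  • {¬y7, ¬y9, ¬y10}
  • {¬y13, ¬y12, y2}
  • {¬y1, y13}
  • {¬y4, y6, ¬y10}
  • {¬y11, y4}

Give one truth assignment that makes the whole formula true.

y1=F, y2=T, y3=T, y4=T, y5=T, y6=T, y7=F, y8=F, y9=F, y10=F, y11=F, y12=F, y13=F

Check each clause:
  1. {¬y5, y6} — y6 is true.
  2. {¬y1, y8} — ¬y1 is true.
  3. {¬y5, ¬y8, ¬y4} — ¬y8 is true.
  4. {y2, ¬y7} — ¬y7 is true.
  5. {¬y9, y2} — y2 is true.
  6. {¬y1, ¬y3, ¬y7} — ¬y7 is true.
  7. {¬y12, y3, ¬y4} — y3 is true.
  8. {¬y5, ¬y1, ¬y12} — ¬y12 is true.
  9. {¬y11, y7} — ¬y11 is true.
  10. {¬y7, y12, ¬y10} — ¬y7 is true.
  11. {¬y10, ¬y4, y9} — ¬y10 is true.
  12. {¬y9, y3, ¬y1} — y3 is true.
  13. {¬y7, ¬y13, y5} — ¬y7 is true.
  14. {¬y2, ¬y8} — ¬y8 is true.
  15. {¬y5, ¬y7, y6} — ¬y7 is true.
  16. {¬y4, ¬y11} — ¬y11 is true.
  17. {y5, ¬y2} — y5 is true.
  18. {¬y9, ¬y7, ¬y10} — ¬y7 is true.
  19. {¬y13, y2, ¬y12} — y2 is true.
  20. {¬y1, y13} — ¬y1 is true.
  21. {¬y10, y6, ¬y4} — y6 is true.
  22. {¬y11, y4} — y4 is true.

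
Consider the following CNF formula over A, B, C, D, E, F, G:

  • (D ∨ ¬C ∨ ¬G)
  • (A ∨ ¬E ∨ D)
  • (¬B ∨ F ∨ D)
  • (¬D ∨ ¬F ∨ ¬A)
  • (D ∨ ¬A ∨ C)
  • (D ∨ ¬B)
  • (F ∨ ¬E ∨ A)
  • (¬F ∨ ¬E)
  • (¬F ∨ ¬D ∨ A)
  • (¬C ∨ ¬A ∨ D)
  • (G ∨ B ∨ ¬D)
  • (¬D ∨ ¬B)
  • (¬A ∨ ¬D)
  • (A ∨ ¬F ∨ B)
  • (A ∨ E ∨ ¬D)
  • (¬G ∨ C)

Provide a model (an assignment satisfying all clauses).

Set A = False and propagate.
For the remaining variables, B = False, C = True, D = False, E = False, F = False, G = False works.
Check each clause:
  1. (¬C ∨ ¬G ∨ D) — ¬G is true.
  2. (¬E ∨ A ∨ D) — ¬E is true.
  3. (D ∨ ¬B ∨ F) — ¬B is true.
  4. (¬D ∨ ¬A ∨ ¬F) — ¬F is true.
  5. (¬A ∨ C ∨ D) — C is true.
  6. (¬B ∨ D) — ¬B is true.
  7. (¬E ∨ F ∨ A) — ¬E is true.
  8. (¬E ∨ ¬F) — ¬F is true.
  9. (A ∨ ¬D ∨ ¬F) — ¬F is true.
  10. (¬A ∨ ¬C ∨ D) — ¬A is true.
  11. (¬D ∨ B ∨ G) — ¬D is true.
  12. (¬D ∨ ¬B) — ¬D is true.
  13. (¬A ∨ ¬D) — ¬D is true.
  14. (¬F ∨ A ∨ B) — ¬F is true.
  15. (A ∨ E ∨ ¬D) — ¬D is true.
  16. (¬G ∨ C) — ¬G is true.

A = F, B = F, C = T, D = F, E = F, F = F, G = F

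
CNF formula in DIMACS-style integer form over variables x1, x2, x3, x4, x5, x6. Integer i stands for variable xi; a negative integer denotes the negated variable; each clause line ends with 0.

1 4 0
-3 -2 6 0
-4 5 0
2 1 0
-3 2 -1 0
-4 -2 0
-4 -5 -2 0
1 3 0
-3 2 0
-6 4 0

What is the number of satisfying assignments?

6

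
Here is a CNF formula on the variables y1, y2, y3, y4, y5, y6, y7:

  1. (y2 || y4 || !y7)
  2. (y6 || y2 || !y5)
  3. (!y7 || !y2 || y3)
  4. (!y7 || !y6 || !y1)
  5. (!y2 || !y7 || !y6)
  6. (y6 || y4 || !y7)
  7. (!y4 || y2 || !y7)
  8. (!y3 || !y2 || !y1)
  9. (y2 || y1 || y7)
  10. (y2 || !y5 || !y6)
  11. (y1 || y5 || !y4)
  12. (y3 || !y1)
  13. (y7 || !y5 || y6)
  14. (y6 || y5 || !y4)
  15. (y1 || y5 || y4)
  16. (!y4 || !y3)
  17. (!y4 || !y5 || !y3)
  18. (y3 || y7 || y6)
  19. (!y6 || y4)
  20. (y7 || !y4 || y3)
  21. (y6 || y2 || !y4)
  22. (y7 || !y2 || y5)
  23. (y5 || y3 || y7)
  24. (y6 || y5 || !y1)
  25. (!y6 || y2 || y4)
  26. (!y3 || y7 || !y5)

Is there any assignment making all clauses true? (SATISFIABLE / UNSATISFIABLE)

UNSATISFIABLE

y7 = True:
  y4 = True:
    propagation gives y2=True, y3=True; an empty clause results — contradiction.
  y4 = False:
    propagation gives y2=True, y3=True, y6=False; an empty clause results — contradiction.
y7 = False:
  y5 = True:
    propagation gives y6=True, y2=True, y4=True, y3=False; an empty clause results — contradiction.
  y5 = False:
    propagation gives y2=False, y1=True, y3=True, y4=False; an empty clause results — contradiction.
Every branch closes, so no satisfying assignment exists.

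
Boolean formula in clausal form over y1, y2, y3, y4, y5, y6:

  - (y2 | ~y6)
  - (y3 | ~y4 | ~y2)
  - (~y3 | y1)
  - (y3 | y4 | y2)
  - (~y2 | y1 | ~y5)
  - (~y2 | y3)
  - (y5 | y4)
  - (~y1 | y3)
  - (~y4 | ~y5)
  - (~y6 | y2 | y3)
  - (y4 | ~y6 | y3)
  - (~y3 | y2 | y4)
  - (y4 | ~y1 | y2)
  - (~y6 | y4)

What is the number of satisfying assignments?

5

Satisfying assignments:
  y1=0 y2=0 y3=0 y4=1 y5=0 y6=0
  y1=1 y2=0 y3=1 y4=1 y5=0 y6=0
  y1=1 y2=1 y3=1 y4=0 y5=1 y6=0
  y1=1 y2=1 y3=1 y4=1 y5=0 y6=0
  y1=1 y2=1 y3=1 y4=1 y5=0 y6=1
Count: 5.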